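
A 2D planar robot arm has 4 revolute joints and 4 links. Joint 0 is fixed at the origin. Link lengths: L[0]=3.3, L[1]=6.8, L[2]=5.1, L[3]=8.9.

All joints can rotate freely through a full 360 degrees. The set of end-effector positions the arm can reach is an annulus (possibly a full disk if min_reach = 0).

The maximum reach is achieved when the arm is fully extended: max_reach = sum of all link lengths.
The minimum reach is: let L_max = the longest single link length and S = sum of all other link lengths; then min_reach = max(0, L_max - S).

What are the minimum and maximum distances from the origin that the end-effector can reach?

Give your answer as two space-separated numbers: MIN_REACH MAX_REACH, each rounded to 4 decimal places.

Answer: 0.0000 24.1000

Derivation:
Link lengths: [3.3, 6.8, 5.1, 8.9]
max_reach = 3.3 + 6.8 + 5.1 + 8.9 = 24.1
L_max = max([3.3, 6.8, 5.1, 8.9]) = 8.9
S (sum of others) = 24.1 - 8.9 = 15.2
min_reach = max(0, 8.9 - 15.2) = max(0, -6.3) = 0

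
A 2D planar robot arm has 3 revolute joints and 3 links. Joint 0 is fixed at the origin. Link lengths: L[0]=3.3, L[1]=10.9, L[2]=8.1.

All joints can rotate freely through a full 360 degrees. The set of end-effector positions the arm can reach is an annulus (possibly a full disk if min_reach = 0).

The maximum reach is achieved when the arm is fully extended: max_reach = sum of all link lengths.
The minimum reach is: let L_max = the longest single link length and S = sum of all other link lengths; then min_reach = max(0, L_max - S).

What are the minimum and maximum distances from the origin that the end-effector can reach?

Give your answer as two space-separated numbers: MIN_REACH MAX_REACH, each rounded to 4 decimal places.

Answer: 0.0000 22.3000

Derivation:
Link lengths: [3.3, 10.9, 8.1]
max_reach = 3.3 + 10.9 + 8.1 = 22.3
L_max = max([3.3, 10.9, 8.1]) = 10.9
S (sum of others) = 22.3 - 10.9 = 11.4
min_reach = max(0, 10.9 - 11.4) = max(0, -0.5) = 0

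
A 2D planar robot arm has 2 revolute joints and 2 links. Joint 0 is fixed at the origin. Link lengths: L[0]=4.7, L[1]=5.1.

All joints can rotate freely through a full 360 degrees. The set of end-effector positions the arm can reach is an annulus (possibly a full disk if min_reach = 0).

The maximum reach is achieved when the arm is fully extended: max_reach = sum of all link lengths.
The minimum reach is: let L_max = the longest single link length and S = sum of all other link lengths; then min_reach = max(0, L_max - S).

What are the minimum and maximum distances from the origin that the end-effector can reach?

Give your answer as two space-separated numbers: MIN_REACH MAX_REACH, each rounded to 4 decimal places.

Answer: 0.4000 9.8000

Derivation:
Link lengths: [4.7, 5.1]
max_reach = 4.7 + 5.1 = 9.8
L_max = max([4.7, 5.1]) = 5.1
S (sum of others) = 9.8 - 5.1 = 4.7
min_reach = max(0, 5.1 - 4.7) = max(0, 0.4) = 0.4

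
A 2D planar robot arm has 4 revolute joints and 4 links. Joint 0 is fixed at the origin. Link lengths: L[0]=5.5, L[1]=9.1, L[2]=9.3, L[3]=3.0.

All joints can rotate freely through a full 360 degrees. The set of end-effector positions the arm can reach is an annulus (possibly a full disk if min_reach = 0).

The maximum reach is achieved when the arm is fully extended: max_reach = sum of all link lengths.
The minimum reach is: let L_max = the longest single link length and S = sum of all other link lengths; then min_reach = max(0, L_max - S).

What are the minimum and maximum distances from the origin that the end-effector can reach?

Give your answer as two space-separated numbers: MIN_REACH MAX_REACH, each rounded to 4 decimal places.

Link lengths: [5.5, 9.1, 9.3, 3.0]
max_reach = 5.5 + 9.1 + 9.3 + 3 = 26.9
L_max = max([5.5, 9.1, 9.3, 3.0]) = 9.3
S (sum of others) = 26.9 - 9.3 = 17.6
min_reach = max(0, 9.3 - 17.6) = max(0, -8.3) = 0

Answer: 0.0000 26.9000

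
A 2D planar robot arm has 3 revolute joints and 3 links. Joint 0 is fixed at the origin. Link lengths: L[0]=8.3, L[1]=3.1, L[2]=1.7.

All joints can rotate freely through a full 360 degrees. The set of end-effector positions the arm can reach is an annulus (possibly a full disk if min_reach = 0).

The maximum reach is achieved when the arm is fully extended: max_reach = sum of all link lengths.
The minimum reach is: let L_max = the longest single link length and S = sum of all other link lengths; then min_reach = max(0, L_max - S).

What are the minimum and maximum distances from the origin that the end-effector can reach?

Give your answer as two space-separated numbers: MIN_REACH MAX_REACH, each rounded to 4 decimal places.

Link lengths: [8.3, 3.1, 1.7]
max_reach = 8.3 + 3.1 + 1.7 = 13.1
L_max = max([8.3, 3.1, 1.7]) = 8.3
S (sum of others) = 13.1 - 8.3 = 4.8
min_reach = max(0, 8.3 - 4.8) = max(0, 3.5) = 3.5

Answer: 3.5000 13.1000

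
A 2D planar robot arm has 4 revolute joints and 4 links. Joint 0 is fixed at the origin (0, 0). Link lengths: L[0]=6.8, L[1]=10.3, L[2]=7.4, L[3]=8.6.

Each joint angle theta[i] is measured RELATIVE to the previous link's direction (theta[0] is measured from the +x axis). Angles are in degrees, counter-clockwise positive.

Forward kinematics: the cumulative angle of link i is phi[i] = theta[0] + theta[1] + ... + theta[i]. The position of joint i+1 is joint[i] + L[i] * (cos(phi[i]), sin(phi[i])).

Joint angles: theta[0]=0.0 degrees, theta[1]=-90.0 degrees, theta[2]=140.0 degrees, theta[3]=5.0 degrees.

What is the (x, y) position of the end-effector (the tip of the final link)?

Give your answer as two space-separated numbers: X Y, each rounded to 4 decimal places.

joint[0] = (0.0000, 0.0000)  (base)
link 0: phi[0] = 0 = 0 deg
  cos(0 deg) = 1.0000, sin(0 deg) = 0.0000
  joint[1] = (0.0000, 0.0000) + 6.8 * (1.0000, 0.0000) = (0.0000 + 6.8000, 0.0000 + 0.0000) = (6.8000, 0.0000)
link 1: phi[1] = 0 + -90 = -90 deg
  cos(-90 deg) = 0.0000, sin(-90 deg) = -1.0000
  joint[2] = (6.8000, 0.0000) + 10.3 * (0.0000, -1.0000) = (6.8000 + 0.0000, 0.0000 + -10.3000) = (6.8000, -10.3000)
link 2: phi[2] = 0 + -90 + 140 = 50 deg
  cos(50 deg) = 0.6428, sin(50 deg) = 0.7660
  joint[3] = (6.8000, -10.3000) + 7.4 * (0.6428, 0.7660) = (6.8000 + 4.7566, -10.3000 + 5.6687) = (11.5566, -4.6313)
link 3: phi[3] = 0 + -90 + 140 + 5 = 55 deg
  cos(55 deg) = 0.5736, sin(55 deg) = 0.8192
  joint[4] = (11.5566, -4.6313) + 8.6 * (0.5736, 0.8192) = (11.5566 + 4.9328, -4.6313 + 7.0447) = (16.4894, 2.4134)
End effector: (16.4894, 2.4134)

Answer: 16.4894 2.4134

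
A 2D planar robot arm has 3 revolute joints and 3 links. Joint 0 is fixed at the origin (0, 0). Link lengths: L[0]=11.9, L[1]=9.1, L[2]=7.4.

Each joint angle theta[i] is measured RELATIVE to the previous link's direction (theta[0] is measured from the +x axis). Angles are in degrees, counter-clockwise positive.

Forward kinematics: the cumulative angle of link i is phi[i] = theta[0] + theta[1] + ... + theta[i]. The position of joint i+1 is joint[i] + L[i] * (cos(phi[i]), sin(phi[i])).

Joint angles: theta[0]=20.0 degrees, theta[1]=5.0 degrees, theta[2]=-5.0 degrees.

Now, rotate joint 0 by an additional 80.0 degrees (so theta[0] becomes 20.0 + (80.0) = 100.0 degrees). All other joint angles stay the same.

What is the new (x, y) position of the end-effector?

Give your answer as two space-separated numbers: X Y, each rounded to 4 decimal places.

Answer: -5.7067 27.7967

Derivation:
joint[0] = (0.0000, 0.0000)  (base)
link 0: phi[0] = 100 = 100 deg
  cos(100 deg) = -0.1736, sin(100 deg) = 0.9848
  joint[1] = (0.0000, 0.0000) + 11.9 * (-0.1736, 0.9848) = (0.0000 + -2.0664, 0.0000 + 11.7192) = (-2.0664, 11.7192)
link 1: phi[1] = 100 + 5 = 105 deg
  cos(105 deg) = -0.2588, sin(105 deg) = 0.9659
  joint[2] = (-2.0664, 11.7192) + 9.1 * (-0.2588, 0.9659) = (-2.0664 + -2.3553, 11.7192 + 8.7899) = (-4.4217, 20.5091)
link 2: phi[2] = 100 + 5 + -5 = 100 deg
  cos(100 deg) = -0.1736, sin(100 deg) = 0.9848
  joint[3] = (-4.4217, 20.5091) + 7.4 * (-0.1736, 0.9848) = (-4.4217 + -1.2850, 20.5091 + 7.2876) = (-5.7067, 27.7967)
End effector: (-5.7067, 27.7967)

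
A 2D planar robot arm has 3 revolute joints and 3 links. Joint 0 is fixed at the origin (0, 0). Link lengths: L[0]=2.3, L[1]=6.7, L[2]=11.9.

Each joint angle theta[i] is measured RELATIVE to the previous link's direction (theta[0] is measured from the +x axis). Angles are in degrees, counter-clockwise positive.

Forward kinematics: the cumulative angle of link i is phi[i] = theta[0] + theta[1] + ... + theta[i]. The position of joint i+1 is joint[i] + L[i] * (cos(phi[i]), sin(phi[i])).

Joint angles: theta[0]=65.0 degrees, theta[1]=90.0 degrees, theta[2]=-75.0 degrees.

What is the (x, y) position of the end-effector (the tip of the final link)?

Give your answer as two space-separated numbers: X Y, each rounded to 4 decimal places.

Answer: -3.0338 16.6353

Derivation:
joint[0] = (0.0000, 0.0000)  (base)
link 0: phi[0] = 65 = 65 deg
  cos(65 deg) = 0.4226, sin(65 deg) = 0.9063
  joint[1] = (0.0000, 0.0000) + 2.3 * (0.4226, 0.9063) = (0.0000 + 0.9720, 0.0000 + 2.0845) = (0.9720, 2.0845)
link 1: phi[1] = 65 + 90 = 155 deg
  cos(155 deg) = -0.9063, sin(155 deg) = 0.4226
  joint[2] = (0.9720, 2.0845) + 6.7 * (-0.9063, 0.4226) = (0.9720 + -6.0723, 2.0845 + 2.8315) = (-5.1002, 4.9161)
link 2: phi[2] = 65 + 90 + -75 = 80 deg
  cos(80 deg) = 0.1736, sin(80 deg) = 0.9848
  joint[3] = (-5.1002, 4.9161) + 11.9 * (0.1736, 0.9848) = (-5.1002 + 2.0664, 4.9161 + 11.7192) = (-3.0338, 16.6353)
End effector: (-3.0338, 16.6353)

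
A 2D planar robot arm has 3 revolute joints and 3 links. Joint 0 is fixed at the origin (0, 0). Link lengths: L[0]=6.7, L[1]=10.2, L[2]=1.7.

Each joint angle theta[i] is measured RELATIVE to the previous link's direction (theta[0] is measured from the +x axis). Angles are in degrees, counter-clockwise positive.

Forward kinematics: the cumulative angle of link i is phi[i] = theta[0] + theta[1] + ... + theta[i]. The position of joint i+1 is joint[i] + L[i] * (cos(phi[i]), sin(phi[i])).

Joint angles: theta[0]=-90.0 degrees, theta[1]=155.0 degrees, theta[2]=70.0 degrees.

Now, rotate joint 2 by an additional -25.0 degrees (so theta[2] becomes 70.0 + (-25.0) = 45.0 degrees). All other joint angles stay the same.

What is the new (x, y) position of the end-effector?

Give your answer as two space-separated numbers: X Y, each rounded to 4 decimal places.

Answer: 3.7293 4.1418

Derivation:
joint[0] = (0.0000, 0.0000)  (base)
link 0: phi[0] = -90 = -90 deg
  cos(-90 deg) = 0.0000, sin(-90 deg) = -1.0000
  joint[1] = (0.0000, 0.0000) + 6.7 * (0.0000, -1.0000) = (0.0000 + 0.0000, 0.0000 + -6.7000) = (0.0000, -6.7000)
link 1: phi[1] = -90 + 155 = 65 deg
  cos(65 deg) = 0.4226, sin(65 deg) = 0.9063
  joint[2] = (0.0000, -6.7000) + 10.2 * (0.4226, 0.9063) = (0.0000 + 4.3107, -6.7000 + 9.2443) = (4.3107, 2.5443)
link 2: phi[2] = -90 + 155 + 45 = 110 deg
  cos(110 deg) = -0.3420, sin(110 deg) = 0.9397
  joint[3] = (4.3107, 2.5443) + 1.7 * (-0.3420, 0.9397) = (4.3107 + -0.5814, 2.5443 + 1.5975) = (3.7293, 4.1418)
End effector: (3.7293, 4.1418)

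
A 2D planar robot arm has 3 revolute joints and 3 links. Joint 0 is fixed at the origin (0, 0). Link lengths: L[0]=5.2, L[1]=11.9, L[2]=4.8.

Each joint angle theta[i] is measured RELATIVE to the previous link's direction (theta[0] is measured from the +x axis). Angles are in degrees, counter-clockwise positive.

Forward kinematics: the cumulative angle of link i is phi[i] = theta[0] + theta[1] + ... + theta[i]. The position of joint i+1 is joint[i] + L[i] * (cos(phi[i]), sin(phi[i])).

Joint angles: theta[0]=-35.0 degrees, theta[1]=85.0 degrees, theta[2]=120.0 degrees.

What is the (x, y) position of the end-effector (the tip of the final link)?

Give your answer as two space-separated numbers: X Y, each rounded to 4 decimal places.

Answer: 7.1817 6.9668

Derivation:
joint[0] = (0.0000, 0.0000)  (base)
link 0: phi[0] = -35 = -35 deg
  cos(-35 deg) = 0.8192, sin(-35 deg) = -0.5736
  joint[1] = (0.0000, 0.0000) + 5.2 * (0.8192, -0.5736) = (0.0000 + 4.2596, 0.0000 + -2.9826) = (4.2596, -2.9826)
link 1: phi[1] = -35 + 85 = 50 deg
  cos(50 deg) = 0.6428, sin(50 deg) = 0.7660
  joint[2] = (4.2596, -2.9826) + 11.9 * (0.6428, 0.7660) = (4.2596 + 7.6492, -2.9826 + 9.1159) = (11.9088, 6.1333)
link 2: phi[2] = -35 + 85 + 120 = 170 deg
  cos(170 deg) = -0.9848, sin(170 deg) = 0.1736
  joint[3] = (11.9088, 6.1333) + 4.8 * (-0.9848, 0.1736) = (11.9088 + -4.7271, 6.1333 + 0.8335) = (7.1817, 6.9668)
End effector: (7.1817, 6.9668)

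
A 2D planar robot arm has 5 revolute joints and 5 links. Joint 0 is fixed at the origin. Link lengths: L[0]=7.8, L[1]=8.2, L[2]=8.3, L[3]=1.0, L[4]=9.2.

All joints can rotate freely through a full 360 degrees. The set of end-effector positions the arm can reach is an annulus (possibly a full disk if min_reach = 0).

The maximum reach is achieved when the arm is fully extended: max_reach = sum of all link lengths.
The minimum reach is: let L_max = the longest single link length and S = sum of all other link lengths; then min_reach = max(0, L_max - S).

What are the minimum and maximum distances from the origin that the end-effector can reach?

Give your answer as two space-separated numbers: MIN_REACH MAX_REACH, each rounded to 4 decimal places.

Answer: 0.0000 34.5000

Derivation:
Link lengths: [7.8, 8.2, 8.3, 1.0, 9.2]
max_reach = 7.8 + 8.2 + 8.3 + 1 + 9.2 = 34.5
L_max = max([7.8, 8.2, 8.3, 1.0, 9.2]) = 9.2
S (sum of others) = 34.5 - 9.2 = 25.3
min_reach = max(0, 9.2 - 25.3) = max(0, -16.1) = 0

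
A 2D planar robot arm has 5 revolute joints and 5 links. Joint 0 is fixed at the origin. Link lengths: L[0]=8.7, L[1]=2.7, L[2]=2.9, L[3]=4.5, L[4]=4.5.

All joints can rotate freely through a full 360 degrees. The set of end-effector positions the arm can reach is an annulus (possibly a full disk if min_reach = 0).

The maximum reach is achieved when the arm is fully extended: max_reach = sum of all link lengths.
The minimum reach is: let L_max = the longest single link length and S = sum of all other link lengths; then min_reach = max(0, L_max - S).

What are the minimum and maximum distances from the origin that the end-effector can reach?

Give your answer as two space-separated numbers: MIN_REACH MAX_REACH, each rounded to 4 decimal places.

Link lengths: [8.7, 2.7, 2.9, 4.5, 4.5]
max_reach = 8.7 + 2.7 + 2.9 + 4.5 + 4.5 = 23.3
L_max = max([8.7, 2.7, 2.9, 4.5, 4.5]) = 8.7
S (sum of others) = 23.3 - 8.7 = 14.6
min_reach = max(0, 8.7 - 14.6) = max(0, -5.9) = 0

Answer: 0.0000 23.3000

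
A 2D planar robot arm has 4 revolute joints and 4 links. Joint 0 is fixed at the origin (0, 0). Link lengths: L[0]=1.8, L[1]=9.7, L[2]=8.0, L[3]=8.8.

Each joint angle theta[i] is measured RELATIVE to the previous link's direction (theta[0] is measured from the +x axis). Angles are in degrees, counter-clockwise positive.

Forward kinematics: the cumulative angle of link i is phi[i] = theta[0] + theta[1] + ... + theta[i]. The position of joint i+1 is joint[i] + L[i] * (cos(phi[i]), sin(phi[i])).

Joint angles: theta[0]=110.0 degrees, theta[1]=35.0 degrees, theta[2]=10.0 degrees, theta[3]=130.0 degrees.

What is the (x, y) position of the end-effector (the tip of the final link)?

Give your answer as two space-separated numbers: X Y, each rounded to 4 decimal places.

Answer: -13.5343 2.1359

Derivation:
joint[0] = (0.0000, 0.0000)  (base)
link 0: phi[0] = 110 = 110 deg
  cos(110 deg) = -0.3420, sin(110 deg) = 0.9397
  joint[1] = (0.0000, 0.0000) + 1.8 * (-0.3420, 0.9397) = (0.0000 + -0.6156, 0.0000 + 1.6914) = (-0.6156, 1.6914)
link 1: phi[1] = 110 + 35 = 145 deg
  cos(145 deg) = -0.8192, sin(145 deg) = 0.5736
  joint[2] = (-0.6156, 1.6914) + 9.7 * (-0.8192, 0.5736) = (-0.6156 + -7.9458, 1.6914 + 5.5637) = (-8.5614, 7.2551)
link 2: phi[2] = 110 + 35 + 10 = 155 deg
  cos(155 deg) = -0.9063, sin(155 deg) = 0.4226
  joint[3] = (-8.5614, 7.2551) + 8 * (-0.9063, 0.4226) = (-8.5614 + -7.2505, 7.2551 + 3.3809) = (-15.8119, 10.6361)
link 3: phi[3] = 110 + 35 + 10 + 130 = 285 deg
  cos(285 deg) = 0.2588, sin(285 deg) = -0.9659
  joint[4] = (-15.8119, 10.6361) + 8.8 * (0.2588, -0.9659) = (-15.8119 + 2.2776, 10.6361 + -8.5001) = (-13.5343, 2.1359)
End effector: (-13.5343, 2.1359)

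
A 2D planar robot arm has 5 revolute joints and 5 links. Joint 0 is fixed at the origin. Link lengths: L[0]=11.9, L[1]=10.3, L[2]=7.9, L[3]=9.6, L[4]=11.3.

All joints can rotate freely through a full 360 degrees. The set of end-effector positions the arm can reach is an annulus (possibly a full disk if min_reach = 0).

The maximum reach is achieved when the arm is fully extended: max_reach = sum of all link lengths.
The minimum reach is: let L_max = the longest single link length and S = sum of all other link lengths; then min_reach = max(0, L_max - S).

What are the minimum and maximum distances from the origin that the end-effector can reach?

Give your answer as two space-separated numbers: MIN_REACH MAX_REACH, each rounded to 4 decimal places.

Answer: 0.0000 51.0000

Derivation:
Link lengths: [11.9, 10.3, 7.9, 9.6, 11.3]
max_reach = 11.9 + 10.3 + 7.9 + 9.6 + 11.3 = 51
L_max = max([11.9, 10.3, 7.9, 9.6, 11.3]) = 11.9
S (sum of others) = 51 - 11.9 = 39.1
min_reach = max(0, 11.9 - 39.1) = max(0, -27.2) = 0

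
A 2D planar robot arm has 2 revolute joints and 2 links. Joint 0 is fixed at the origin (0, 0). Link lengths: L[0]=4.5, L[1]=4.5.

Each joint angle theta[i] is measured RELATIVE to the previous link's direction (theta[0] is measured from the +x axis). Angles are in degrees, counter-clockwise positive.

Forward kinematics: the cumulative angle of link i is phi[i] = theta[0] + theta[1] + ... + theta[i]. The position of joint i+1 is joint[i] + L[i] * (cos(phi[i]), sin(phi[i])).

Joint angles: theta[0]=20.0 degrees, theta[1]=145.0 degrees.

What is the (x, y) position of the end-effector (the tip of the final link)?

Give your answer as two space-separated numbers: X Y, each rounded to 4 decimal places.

joint[0] = (0.0000, 0.0000)  (base)
link 0: phi[0] = 20 = 20 deg
  cos(20 deg) = 0.9397, sin(20 deg) = 0.3420
  joint[1] = (0.0000, 0.0000) + 4.5 * (0.9397, 0.3420) = (0.0000 + 4.2286, 0.0000 + 1.5391) = (4.2286, 1.5391)
link 1: phi[1] = 20 + 145 = 165 deg
  cos(165 deg) = -0.9659, sin(165 deg) = 0.2588
  joint[2] = (4.2286, 1.5391) + 4.5 * (-0.9659, 0.2588) = (4.2286 + -4.3467, 1.5391 + 1.1647) = (-0.1180, 2.7038)
End effector: (-0.1180, 2.7038)

Answer: -0.1180 2.7038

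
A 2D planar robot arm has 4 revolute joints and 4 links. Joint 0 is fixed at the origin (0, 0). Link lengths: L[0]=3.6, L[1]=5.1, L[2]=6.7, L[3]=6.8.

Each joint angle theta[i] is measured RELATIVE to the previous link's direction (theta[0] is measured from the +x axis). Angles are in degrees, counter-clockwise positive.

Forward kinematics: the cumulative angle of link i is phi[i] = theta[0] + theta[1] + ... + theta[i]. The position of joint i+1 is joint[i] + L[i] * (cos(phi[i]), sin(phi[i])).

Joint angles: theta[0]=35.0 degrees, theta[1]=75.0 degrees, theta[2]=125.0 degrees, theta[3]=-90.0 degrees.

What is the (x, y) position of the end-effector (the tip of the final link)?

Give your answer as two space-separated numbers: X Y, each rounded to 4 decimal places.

joint[0] = (0.0000, 0.0000)  (base)
link 0: phi[0] = 35 = 35 deg
  cos(35 deg) = 0.8192, sin(35 deg) = 0.5736
  joint[1] = (0.0000, 0.0000) + 3.6 * (0.8192, 0.5736) = (0.0000 + 2.9489, 0.0000 + 2.0649) = (2.9489, 2.0649)
link 1: phi[1] = 35 + 75 = 110 deg
  cos(110 deg) = -0.3420, sin(110 deg) = 0.9397
  joint[2] = (2.9489, 2.0649) + 5.1 * (-0.3420, 0.9397) = (2.9489 + -1.7443, 2.0649 + 4.7924) = (1.2046, 6.8573)
link 2: phi[2] = 35 + 75 + 125 = 235 deg
  cos(235 deg) = -0.5736, sin(235 deg) = -0.8192
  joint[3] = (1.2046, 6.8573) + 6.7 * (-0.5736, -0.8192) = (1.2046 + -3.8430, 6.8573 + -5.4883) = (-2.6383, 1.3690)
link 3: phi[3] = 35 + 75 + 125 + -90 = 145 deg
  cos(145 deg) = -0.8192, sin(145 deg) = 0.5736
  joint[4] = (-2.6383, 1.3690) + 6.8 * (-0.8192, 0.5736) = (-2.6383 + -5.5702, 1.3690 + 3.9003) = (-8.2086, 5.2693)
End effector: (-8.2086, 5.2693)

Answer: -8.2086 5.2693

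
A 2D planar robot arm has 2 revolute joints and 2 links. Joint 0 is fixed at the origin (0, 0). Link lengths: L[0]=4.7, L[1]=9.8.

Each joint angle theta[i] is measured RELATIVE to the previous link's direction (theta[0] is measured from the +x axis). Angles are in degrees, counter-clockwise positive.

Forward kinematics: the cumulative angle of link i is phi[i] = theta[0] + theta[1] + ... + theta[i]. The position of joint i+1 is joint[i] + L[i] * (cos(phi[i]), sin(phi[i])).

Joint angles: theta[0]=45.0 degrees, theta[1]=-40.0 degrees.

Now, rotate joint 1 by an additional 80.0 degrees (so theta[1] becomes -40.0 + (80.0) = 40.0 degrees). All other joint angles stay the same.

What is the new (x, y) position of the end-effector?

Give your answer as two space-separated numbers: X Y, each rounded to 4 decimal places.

joint[0] = (0.0000, 0.0000)  (base)
link 0: phi[0] = 45 = 45 deg
  cos(45 deg) = 0.7071, sin(45 deg) = 0.7071
  joint[1] = (0.0000, 0.0000) + 4.7 * (0.7071, 0.7071) = (0.0000 + 3.3234, 0.0000 + 3.3234) = (3.3234, 3.3234)
link 1: phi[1] = 45 + 40 = 85 deg
  cos(85 deg) = 0.0872, sin(85 deg) = 0.9962
  joint[2] = (3.3234, 3.3234) + 9.8 * (0.0872, 0.9962) = (3.3234 + 0.8541, 3.3234 + 9.7627) = (4.1775, 13.0861)
End effector: (4.1775, 13.0861)

Answer: 4.1775 13.0861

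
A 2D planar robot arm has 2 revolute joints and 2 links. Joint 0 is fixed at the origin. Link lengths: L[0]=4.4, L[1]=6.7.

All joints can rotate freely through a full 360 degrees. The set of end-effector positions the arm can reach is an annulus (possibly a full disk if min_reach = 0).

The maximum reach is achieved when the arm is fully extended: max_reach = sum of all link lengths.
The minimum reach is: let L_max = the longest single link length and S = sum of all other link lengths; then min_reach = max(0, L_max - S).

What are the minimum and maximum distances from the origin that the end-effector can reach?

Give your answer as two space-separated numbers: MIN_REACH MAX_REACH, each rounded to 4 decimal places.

Link lengths: [4.4, 6.7]
max_reach = 4.4 + 6.7 = 11.1
L_max = max([4.4, 6.7]) = 6.7
S (sum of others) = 11.1 - 6.7 = 4.4
min_reach = max(0, 6.7 - 4.4) = max(0, 2.3) = 2.3

Answer: 2.3000 11.1000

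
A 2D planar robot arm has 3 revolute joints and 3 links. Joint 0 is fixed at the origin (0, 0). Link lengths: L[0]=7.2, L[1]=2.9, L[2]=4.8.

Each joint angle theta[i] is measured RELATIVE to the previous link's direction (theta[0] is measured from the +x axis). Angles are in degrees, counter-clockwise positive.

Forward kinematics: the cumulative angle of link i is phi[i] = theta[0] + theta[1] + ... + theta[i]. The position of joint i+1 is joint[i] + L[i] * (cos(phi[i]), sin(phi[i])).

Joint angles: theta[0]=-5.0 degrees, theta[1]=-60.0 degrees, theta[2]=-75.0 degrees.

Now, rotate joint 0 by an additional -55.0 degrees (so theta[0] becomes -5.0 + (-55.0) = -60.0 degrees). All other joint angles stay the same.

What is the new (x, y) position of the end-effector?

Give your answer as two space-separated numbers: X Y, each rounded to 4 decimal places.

Answer: -2.4864 -7.5045

Derivation:
joint[0] = (0.0000, 0.0000)  (base)
link 0: phi[0] = -60 = -60 deg
  cos(-60 deg) = 0.5000, sin(-60 deg) = -0.8660
  joint[1] = (0.0000, 0.0000) + 7.2 * (0.5000, -0.8660) = (0.0000 + 3.6000, 0.0000 + -6.2354) = (3.6000, -6.2354)
link 1: phi[1] = -60 + -60 = -120 deg
  cos(-120 deg) = -0.5000, sin(-120 deg) = -0.8660
  joint[2] = (3.6000, -6.2354) + 2.9 * (-0.5000, -0.8660) = (3.6000 + -1.4500, -6.2354 + -2.5115) = (2.1500, -8.7469)
link 2: phi[2] = -60 + -60 + -75 = -195 deg
  cos(-195 deg) = -0.9659, sin(-195 deg) = 0.2588
  joint[3] = (2.1500, -8.7469) + 4.8 * (-0.9659, 0.2588) = (2.1500 + -4.6364, -8.7469 + 1.2423) = (-2.4864, -7.5045)
End effector: (-2.4864, -7.5045)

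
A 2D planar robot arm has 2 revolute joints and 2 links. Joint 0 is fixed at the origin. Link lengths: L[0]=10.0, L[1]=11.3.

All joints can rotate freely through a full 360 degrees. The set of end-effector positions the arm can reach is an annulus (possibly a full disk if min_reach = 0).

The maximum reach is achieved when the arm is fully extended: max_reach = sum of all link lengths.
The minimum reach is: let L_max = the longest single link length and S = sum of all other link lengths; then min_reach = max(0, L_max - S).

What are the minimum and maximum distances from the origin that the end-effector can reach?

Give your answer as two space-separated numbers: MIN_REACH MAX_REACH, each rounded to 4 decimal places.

Link lengths: [10.0, 11.3]
max_reach = 10 + 11.3 = 21.3
L_max = max([10.0, 11.3]) = 11.3
S (sum of others) = 21.3 - 11.3 = 10
min_reach = max(0, 11.3 - 10) = max(0, 1.3) = 1.3

Answer: 1.3000 21.3000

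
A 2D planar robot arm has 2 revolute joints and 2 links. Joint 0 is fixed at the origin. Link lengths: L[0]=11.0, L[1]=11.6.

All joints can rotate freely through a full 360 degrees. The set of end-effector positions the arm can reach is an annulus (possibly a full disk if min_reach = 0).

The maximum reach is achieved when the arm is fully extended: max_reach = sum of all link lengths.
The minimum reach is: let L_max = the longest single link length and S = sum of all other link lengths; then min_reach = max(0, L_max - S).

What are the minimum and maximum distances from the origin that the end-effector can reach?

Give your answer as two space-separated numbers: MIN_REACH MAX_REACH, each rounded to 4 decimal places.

Link lengths: [11.0, 11.6]
max_reach = 11 + 11.6 = 22.6
L_max = max([11.0, 11.6]) = 11.6
S (sum of others) = 22.6 - 11.6 = 11
min_reach = max(0, 11.6 - 11) = max(0, 0.6) = 0.6

Answer: 0.6000 22.6000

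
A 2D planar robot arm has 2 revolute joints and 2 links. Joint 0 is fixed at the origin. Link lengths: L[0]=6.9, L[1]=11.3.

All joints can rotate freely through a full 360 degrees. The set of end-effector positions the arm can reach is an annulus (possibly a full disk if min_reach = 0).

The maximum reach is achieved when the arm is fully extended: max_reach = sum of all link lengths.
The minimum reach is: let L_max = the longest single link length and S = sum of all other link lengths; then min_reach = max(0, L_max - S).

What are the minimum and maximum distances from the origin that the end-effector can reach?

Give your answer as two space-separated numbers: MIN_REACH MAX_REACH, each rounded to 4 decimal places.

Answer: 4.4000 18.2000

Derivation:
Link lengths: [6.9, 11.3]
max_reach = 6.9 + 11.3 = 18.2
L_max = max([6.9, 11.3]) = 11.3
S (sum of others) = 18.2 - 11.3 = 6.9
min_reach = max(0, 11.3 - 6.9) = max(0, 4.4) = 4.4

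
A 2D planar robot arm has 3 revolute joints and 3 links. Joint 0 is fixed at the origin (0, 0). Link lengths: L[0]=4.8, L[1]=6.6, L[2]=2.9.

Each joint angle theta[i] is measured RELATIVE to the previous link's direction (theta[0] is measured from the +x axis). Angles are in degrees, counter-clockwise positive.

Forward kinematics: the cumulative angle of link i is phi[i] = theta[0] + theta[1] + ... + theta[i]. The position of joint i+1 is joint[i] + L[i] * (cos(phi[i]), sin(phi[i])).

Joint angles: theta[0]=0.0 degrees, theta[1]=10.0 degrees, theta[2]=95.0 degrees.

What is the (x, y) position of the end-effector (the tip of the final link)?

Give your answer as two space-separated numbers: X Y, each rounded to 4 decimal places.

Answer: 10.5492 3.9473

Derivation:
joint[0] = (0.0000, 0.0000)  (base)
link 0: phi[0] = 0 = 0 deg
  cos(0 deg) = 1.0000, sin(0 deg) = 0.0000
  joint[1] = (0.0000, 0.0000) + 4.8 * (1.0000, 0.0000) = (0.0000 + 4.8000, 0.0000 + 0.0000) = (4.8000, 0.0000)
link 1: phi[1] = 0 + 10 = 10 deg
  cos(10 deg) = 0.9848, sin(10 deg) = 0.1736
  joint[2] = (4.8000, 0.0000) + 6.6 * (0.9848, 0.1736) = (4.8000 + 6.4997, 0.0000 + 1.1461) = (11.2997, 1.1461)
link 2: phi[2] = 0 + 10 + 95 = 105 deg
  cos(105 deg) = -0.2588, sin(105 deg) = 0.9659
  joint[3] = (11.2997, 1.1461) + 2.9 * (-0.2588, 0.9659) = (11.2997 + -0.7506, 1.1461 + 2.8012) = (10.5492, 3.9473)
End effector: (10.5492, 3.9473)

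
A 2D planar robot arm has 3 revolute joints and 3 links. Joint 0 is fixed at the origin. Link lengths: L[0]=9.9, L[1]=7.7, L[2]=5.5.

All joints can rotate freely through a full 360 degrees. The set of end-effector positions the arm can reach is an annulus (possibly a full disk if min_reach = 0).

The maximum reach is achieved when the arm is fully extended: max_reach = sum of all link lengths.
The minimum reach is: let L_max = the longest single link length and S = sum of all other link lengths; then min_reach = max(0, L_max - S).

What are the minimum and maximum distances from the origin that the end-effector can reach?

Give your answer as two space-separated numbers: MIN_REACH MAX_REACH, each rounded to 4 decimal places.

Answer: 0.0000 23.1000

Derivation:
Link lengths: [9.9, 7.7, 5.5]
max_reach = 9.9 + 7.7 + 5.5 = 23.1
L_max = max([9.9, 7.7, 5.5]) = 9.9
S (sum of others) = 23.1 - 9.9 = 13.2
min_reach = max(0, 9.9 - 13.2) = max(0, -3.3) = 0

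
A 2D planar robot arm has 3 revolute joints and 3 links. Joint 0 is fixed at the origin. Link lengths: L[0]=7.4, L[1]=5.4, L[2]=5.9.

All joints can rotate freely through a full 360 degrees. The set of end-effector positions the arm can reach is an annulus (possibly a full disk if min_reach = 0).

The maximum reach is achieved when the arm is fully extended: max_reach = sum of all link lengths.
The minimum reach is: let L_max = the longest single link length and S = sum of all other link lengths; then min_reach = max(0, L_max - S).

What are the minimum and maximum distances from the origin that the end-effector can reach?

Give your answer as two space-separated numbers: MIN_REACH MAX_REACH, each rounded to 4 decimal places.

Link lengths: [7.4, 5.4, 5.9]
max_reach = 7.4 + 5.4 + 5.9 = 18.7
L_max = max([7.4, 5.4, 5.9]) = 7.4
S (sum of others) = 18.7 - 7.4 = 11.3
min_reach = max(0, 7.4 - 11.3) = max(0, -3.9) = 0

Answer: 0.0000 18.7000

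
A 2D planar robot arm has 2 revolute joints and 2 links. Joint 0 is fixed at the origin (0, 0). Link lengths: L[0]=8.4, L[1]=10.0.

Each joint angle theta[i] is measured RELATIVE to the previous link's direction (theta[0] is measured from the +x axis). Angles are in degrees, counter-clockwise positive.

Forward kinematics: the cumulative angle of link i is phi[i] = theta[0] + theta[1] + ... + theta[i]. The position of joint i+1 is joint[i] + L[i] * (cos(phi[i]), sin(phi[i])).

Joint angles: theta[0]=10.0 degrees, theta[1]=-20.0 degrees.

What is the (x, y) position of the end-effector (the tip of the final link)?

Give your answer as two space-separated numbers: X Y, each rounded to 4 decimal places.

Answer: 18.1205 -0.2778

Derivation:
joint[0] = (0.0000, 0.0000)  (base)
link 0: phi[0] = 10 = 10 deg
  cos(10 deg) = 0.9848, sin(10 deg) = 0.1736
  joint[1] = (0.0000, 0.0000) + 8.4 * (0.9848, 0.1736) = (0.0000 + 8.2724, 0.0000 + 1.4586) = (8.2724, 1.4586)
link 1: phi[1] = 10 + -20 = -10 deg
  cos(-10 deg) = 0.9848, sin(-10 deg) = -0.1736
  joint[2] = (8.2724, 1.4586) + 10 * (0.9848, -0.1736) = (8.2724 + 9.8481, 1.4586 + -1.7365) = (18.1205, -0.2778)
End effector: (18.1205, -0.2778)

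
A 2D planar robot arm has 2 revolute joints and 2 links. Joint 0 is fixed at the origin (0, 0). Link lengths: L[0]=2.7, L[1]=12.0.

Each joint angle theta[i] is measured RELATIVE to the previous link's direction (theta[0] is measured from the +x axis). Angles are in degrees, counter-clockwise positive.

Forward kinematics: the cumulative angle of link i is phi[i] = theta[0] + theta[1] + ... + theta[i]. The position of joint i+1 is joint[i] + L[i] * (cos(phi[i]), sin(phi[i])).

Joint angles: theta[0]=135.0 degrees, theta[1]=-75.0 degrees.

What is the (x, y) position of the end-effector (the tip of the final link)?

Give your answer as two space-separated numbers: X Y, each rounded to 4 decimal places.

Answer: 4.0908 12.3015

Derivation:
joint[0] = (0.0000, 0.0000)  (base)
link 0: phi[0] = 135 = 135 deg
  cos(135 deg) = -0.7071, sin(135 deg) = 0.7071
  joint[1] = (0.0000, 0.0000) + 2.7 * (-0.7071, 0.7071) = (0.0000 + -1.9092, 0.0000 + 1.9092) = (-1.9092, 1.9092)
link 1: phi[1] = 135 + -75 = 60 deg
  cos(60 deg) = 0.5000, sin(60 deg) = 0.8660
  joint[2] = (-1.9092, 1.9092) + 12 * (0.5000, 0.8660) = (-1.9092 + 6.0000, 1.9092 + 10.3923) = (4.0908, 12.3015)
End effector: (4.0908, 12.3015)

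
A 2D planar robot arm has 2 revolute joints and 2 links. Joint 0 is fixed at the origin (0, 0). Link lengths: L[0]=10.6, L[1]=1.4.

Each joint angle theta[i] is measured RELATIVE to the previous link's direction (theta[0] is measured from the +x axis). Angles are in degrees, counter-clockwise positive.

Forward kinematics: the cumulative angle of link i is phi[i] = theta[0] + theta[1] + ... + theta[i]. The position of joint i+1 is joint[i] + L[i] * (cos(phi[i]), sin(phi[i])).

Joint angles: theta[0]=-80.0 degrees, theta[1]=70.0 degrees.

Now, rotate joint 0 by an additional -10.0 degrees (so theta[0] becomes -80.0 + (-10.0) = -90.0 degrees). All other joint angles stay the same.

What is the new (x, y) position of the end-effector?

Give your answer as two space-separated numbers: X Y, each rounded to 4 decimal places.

Answer: 1.3156 -11.0788

Derivation:
joint[0] = (0.0000, 0.0000)  (base)
link 0: phi[0] = -90 = -90 deg
  cos(-90 deg) = 0.0000, sin(-90 deg) = -1.0000
  joint[1] = (0.0000, 0.0000) + 10.6 * (0.0000, -1.0000) = (0.0000 + 0.0000, 0.0000 + -10.6000) = (0.0000, -10.6000)
link 1: phi[1] = -90 + 70 = -20 deg
  cos(-20 deg) = 0.9397, sin(-20 deg) = -0.3420
  joint[2] = (0.0000, -10.6000) + 1.4 * (0.9397, -0.3420) = (0.0000 + 1.3156, -10.6000 + -0.4788) = (1.3156, -11.0788)
End effector: (1.3156, -11.0788)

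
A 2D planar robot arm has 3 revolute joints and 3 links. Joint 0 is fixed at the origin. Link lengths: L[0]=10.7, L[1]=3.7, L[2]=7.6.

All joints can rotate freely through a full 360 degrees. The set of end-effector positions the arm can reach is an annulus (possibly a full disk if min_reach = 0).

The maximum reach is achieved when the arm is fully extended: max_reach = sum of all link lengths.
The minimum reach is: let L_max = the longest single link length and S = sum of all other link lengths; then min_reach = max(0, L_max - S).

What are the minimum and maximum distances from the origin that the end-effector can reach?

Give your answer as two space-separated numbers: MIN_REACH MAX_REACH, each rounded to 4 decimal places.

Link lengths: [10.7, 3.7, 7.6]
max_reach = 10.7 + 3.7 + 7.6 = 22
L_max = max([10.7, 3.7, 7.6]) = 10.7
S (sum of others) = 22 - 10.7 = 11.3
min_reach = max(0, 10.7 - 11.3) = max(0, -0.6) = 0

Answer: 0.0000 22.0000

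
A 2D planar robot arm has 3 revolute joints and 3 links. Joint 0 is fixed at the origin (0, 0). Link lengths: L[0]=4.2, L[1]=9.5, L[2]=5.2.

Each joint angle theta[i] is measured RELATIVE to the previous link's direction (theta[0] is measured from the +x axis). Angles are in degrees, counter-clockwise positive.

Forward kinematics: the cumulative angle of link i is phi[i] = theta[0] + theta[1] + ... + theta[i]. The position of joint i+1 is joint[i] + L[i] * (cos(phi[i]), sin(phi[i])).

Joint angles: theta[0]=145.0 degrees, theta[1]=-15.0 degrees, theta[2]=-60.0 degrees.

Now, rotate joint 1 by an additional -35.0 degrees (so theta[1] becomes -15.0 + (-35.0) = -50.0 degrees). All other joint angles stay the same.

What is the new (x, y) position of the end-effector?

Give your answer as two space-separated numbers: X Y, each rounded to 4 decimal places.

Answer: -0.0088 14.8555

Derivation:
joint[0] = (0.0000, 0.0000)  (base)
link 0: phi[0] = 145 = 145 deg
  cos(145 deg) = -0.8192, sin(145 deg) = 0.5736
  joint[1] = (0.0000, 0.0000) + 4.2 * (-0.8192, 0.5736) = (0.0000 + -3.4404, 0.0000 + 2.4090) = (-3.4404, 2.4090)
link 1: phi[1] = 145 + -50 = 95 deg
  cos(95 deg) = -0.0872, sin(95 deg) = 0.9962
  joint[2] = (-3.4404, 2.4090) + 9.5 * (-0.0872, 0.9962) = (-3.4404 + -0.8280, 2.4090 + 9.4638) = (-4.2684, 11.8729)
link 2: phi[2] = 145 + -50 + -60 = 35 deg
  cos(35 deg) = 0.8192, sin(35 deg) = 0.5736
  joint[3] = (-4.2684, 11.8729) + 5.2 * (0.8192, 0.5736) = (-4.2684 + 4.2596, 11.8729 + 2.9826) = (-0.0088, 14.8555)
End effector: (-0.0088, 14.8555)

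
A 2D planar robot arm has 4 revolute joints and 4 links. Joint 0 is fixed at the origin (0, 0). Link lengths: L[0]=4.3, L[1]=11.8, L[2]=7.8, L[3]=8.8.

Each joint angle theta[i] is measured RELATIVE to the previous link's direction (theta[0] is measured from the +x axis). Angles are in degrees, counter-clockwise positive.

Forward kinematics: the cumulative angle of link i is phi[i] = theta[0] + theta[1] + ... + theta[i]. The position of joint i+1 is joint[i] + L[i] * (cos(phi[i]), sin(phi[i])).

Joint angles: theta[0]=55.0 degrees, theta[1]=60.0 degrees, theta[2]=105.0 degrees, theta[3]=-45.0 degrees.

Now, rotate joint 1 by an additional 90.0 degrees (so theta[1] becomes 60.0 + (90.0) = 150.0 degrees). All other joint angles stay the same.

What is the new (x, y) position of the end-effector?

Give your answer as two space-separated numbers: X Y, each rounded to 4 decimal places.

joint[0] = (0.0000, 0.0000)  (base)
link 0: phi[0] = 55 = 55 deg
  cos(55 deg) = 0.5736, sin(55 deg) = 0.8192
  joint[1] = (0.0000, 0.0000) + 4.3 * (0.5736, 0.8192) = (0.0000 + 2.4664, 0.0000 + 3.5224) = (2.4664, 3.5224)
link 1: phi[1] = 55 + 150 = 205 deg
  cos(205 deg) = -0.9063, sin(205 deg) = -0.4226
  joint[2] = (2.4664, 3.5224) + 11.8 * (-0.9063, -0.4226) = (2.4664 + -10.6944, 3.5224 + -4.9869) = (-8.2281, -1.4645)
link 2: phi[2] = 55 + 150 + 105 = 310 deg
  cos(310 deg) = 0.6428, sin(310 deg) = -0.7660
  joint[3] = (-8.2281, -1.4645) + 7.8 * (0.6428, -0.7660) = (-8.2281 + 5.0137, -1.4645 + -5.9751) = (-3.2143, -7.4397)
link 3: phi[3] = 55 + 150 + 105 + -45 = 265 deg
  cos(265 deg) = -0.0872, sin(265 deg) = -0.9962
  joint[4] = (-3.2143, -7.4397) + 8.8 * (-0.0872, -0.9962) = (-3.2143 + -0.7670, -7.4397 + -8.7665) = (-3.9813, -16.2062)
End effector: (-3.9813, -16.2062)

Answer: -3.9813 -16.2062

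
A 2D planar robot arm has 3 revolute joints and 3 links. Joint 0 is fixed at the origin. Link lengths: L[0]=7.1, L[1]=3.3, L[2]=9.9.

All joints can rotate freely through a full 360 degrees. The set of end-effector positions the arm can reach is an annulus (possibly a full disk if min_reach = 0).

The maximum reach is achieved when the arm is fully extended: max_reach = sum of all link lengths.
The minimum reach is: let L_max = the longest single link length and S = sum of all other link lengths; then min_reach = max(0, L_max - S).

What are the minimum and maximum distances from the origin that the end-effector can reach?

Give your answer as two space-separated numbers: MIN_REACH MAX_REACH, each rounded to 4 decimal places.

Link lengths: [7.1, 3.3, 9.9]
max_reach = 7.1 + 3.3 + 9.9 = 20.3
L_max = max([7.1, 3.3, 9.9]) = 9.9
S (sum of others) = 20.3 - 9.9 = 10.4
min_reach = max(0, 9.9 - 10.4) = max(0, -0.5) = 0

Answer: 0.0000 20.3000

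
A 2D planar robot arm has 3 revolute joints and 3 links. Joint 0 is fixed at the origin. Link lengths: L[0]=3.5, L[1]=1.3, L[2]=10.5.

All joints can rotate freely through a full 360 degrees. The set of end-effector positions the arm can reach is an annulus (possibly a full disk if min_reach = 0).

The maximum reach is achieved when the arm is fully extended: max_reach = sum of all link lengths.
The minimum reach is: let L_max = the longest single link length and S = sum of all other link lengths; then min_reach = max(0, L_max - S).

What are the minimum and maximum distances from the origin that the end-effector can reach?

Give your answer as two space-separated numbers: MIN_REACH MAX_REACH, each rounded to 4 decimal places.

Link lengths: [3.5, 1.3, 10.5]
max_reach = 3.5 + 1.3 + 10.5 = 15.3
L_max = max([3.5, 1.3, 10.5]) = 10.5
S (sum of others) = 15.3 - 10.5 = 4.8
min_reach = max(0, 10.5 - 4.8) = max(0, 5.7) = 5.7

Answer: 5.7000 15.3000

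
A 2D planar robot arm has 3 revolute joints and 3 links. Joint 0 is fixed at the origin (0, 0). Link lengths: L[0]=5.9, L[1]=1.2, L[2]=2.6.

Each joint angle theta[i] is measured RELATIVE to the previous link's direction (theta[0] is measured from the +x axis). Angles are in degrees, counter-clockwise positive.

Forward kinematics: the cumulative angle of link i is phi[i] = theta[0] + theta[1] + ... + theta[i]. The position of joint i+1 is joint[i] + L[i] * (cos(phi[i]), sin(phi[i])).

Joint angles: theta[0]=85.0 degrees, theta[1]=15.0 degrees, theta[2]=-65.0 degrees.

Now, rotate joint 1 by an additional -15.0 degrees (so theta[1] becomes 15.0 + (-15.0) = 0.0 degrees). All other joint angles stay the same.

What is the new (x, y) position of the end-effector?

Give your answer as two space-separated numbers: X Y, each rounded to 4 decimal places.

joint[0] = (0.0000, 0.0000)  (base)
link 0: phi[0] = 85 = 85 deg
  cos(85 deg) = 0.0872, sin(85 deg) = 0.9962
  joint[1] = (0.0000, 0.0000) + 5.9 * (0.0872, 0.9962) = (0.0000 + 0.5142, 0.0000 + 5.8775) = (0.5142, 5.8775)
link 1: phi[1] = 85 + 0 = 85 deg
  cos(85 deg) = 0.0872, sin(85 deg) = 0.9962
  joint[2] = (0.5142, 5.8775) + 1.2 * (0.0872, 0.9962) = (0.5142 + 0.1046, 5.8775 + 1.1954) = (0.6188, 7.0730)
link 2: phi[2] = 85 + 0 + -65 = 20 deg
  cos(20 deg) = 0.9397, sin(20 deg) = 0.3420
  joint[3] = (0.6188, 7.0730) + 2.6 * (0.9397, 0.3420) = (0.6188 + 2.4432, 7.0730 + 0.8893) = (3.0620, 7.9622)
End effector: (3.0620, 7.9622)

Answer: 3.0620 7.9622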